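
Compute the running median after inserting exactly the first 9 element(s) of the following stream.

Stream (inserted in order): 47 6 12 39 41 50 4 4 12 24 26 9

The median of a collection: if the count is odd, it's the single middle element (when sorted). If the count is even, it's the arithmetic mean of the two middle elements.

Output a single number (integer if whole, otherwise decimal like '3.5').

Answer: 12

Derivation:
Step 1: insert 47 -> lo=[47] (size 1, max 47) hi=[] (size 0) -> median=47
Step 2: insert 6 -> lo=[6] (size 1, max 6) hi=[47] (size 1, min 47) -> median=26.5
Step 3: insert 12 -> lo=[6, 12] (size 2, max 12) hi=[47] (size 1, min 47) -> median=12
Step 4: insert 39 -> lo=[6, 12] (size 2, max 12) hi=[39, 47] (size 2, min 39) -> median=25.5
Step 5: insert 41 -> lo=[6, 12, 39] (size 3, max 39) hi=[41, 47] (size 2, min 41) -> median=39
Step 6: insert 50 -> lo=[6, 12, 39] (size 3, max 39) hi=[41, 47, 50] (size 3, min 41) -> median=40
Step 7: insert 4 -> lo=[4, 6, 12, 39] (size 4, max 39) hi=[41, 47, 50] (size 3, min 41) -> median=39
Step 8: insert 4 -> lo=[4, 4, 6, 12] (size 4, max 12) hi=[39, 41, 47, 50] (size 4, min 39) -> median=25.5
Step 9: insert 12 -> lo=[4, 4, 6, 12, 12] (size 5, max 12) hi=[39, 41, 47, 50] (size 4, min 39) -> median=12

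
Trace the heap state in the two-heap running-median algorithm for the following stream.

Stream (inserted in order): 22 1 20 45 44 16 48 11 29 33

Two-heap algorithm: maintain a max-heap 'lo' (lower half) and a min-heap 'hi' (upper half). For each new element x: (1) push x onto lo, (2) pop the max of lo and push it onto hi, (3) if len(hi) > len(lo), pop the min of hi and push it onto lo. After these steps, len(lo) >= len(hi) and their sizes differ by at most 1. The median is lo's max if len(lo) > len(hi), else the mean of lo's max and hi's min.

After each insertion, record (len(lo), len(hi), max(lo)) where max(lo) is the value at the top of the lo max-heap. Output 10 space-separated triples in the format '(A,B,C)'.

Step 1: insert 22 -> lo=[22] hi=[] -> (len(lo)=1, len(hi)=0, max(lo)=22)
Step 2: insert 1 -> lo=[1] hi=[22] -> (len(lo)=1, len(hi)=1, max(lo)=1)
Step 3: insert 20 -> lo=[1, 20] hi=[22] -> (len(lo)=2, len(hi)=1, max(lo)=20)
Step 4: insert 45 -> lo=[1, 20] hi=[22, 45] -> (len(lo)=2, len(hi)=2, max(lo)=20)
Step 5: insert 44 -> lo=[1, 20, 22] hi=[44, 45] -> (len(lo)=3, len(hi)=2, max(lo)=22)
Step 6: insert 16 -> lo=[1, 16, 20] hi=[22, 44, 45] -> (len(lo)=3, len(hi)=3, max(lo)=20)
Step 7: insert 48 -> lo=[1, 16, 20, 22] hi=[44, 45, 48] -> (len(lo)=4, len(hi)=3, max(lo)=22)
Step 8: insert 11 -> lo=[1, 11, 16, 20] hi=[22, 44, 45, 48] -> (len(lo)=4, len(hi)=4, max(lo)=20)
Step 9: insert 29 -> lo=[1, 11, 16, 20, 22] hi=[29, 44, 45, 48] -> (len(lo)=5, len(hi)=4, max(lo)=22)
Step 10: insert 33 -> lo=[1, 11, 16, 20, 22] hi=[29, 33, 44, 45, 48] -> (len(lo)=5, len(hi)=5, max(lo)=22)

Answer: (1,0,22) (1,1,1) (2,1,20) (2,2,20) (3,2,22) (3,3,20) (4,3,22) (4,4,20) (5,4,22) (5,5,22)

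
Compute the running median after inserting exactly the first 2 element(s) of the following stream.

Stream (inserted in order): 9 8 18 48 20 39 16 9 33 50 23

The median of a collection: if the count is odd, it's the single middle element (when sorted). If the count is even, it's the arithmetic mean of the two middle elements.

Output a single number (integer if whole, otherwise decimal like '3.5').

Step 1: insert 9 -> lo=[9] (size 1, max 9) hi=[] (size 0) -> median=9
Step 2: insert 8 -> lo=[8] (size 1, max 8) hi=[9] (size 1, min 9) -> median=8.5

Answer: 8.5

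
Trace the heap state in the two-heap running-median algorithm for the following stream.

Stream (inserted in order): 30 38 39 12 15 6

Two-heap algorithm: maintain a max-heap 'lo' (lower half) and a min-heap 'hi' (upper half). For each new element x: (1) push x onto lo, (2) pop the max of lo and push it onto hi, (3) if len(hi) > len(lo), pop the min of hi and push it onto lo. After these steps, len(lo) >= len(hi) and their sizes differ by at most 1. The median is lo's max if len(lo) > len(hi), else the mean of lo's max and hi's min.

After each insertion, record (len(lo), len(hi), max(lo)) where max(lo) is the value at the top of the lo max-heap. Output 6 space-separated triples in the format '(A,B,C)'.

Answer: (1,0,30) (1,1,30) (2,1,38) (2,2,30) (3,2,30) (3,3,15)

Derivation:
Step 1: insert 30 -> lo=[30] hi=[] -> (len(lo)=1, len(hi)=0, max(lo)=30)
Step 2: insert 38 -> lo=[30] hi=[38] -> (len(lo)=1, len(hi)=1, max(lo)=30)
Step 3: insert 39 -> lo=[30, 38] hi=[39] -> (len(lo)=2, len(hi)=1, max(lo)=38)
Step 4: insert 12 -> lo=[12, 30] hi=[38, 39] -> (len(lo)=2, len(hi)=2, max(lo)=30)
Step 5: insert 15 -> lo=[12, 15, 30] hi=[38, 39] -> (len(lo)=3, len(hi)=2, max(lo)=30)
Step 6: insert 6 -> lo=[6, 12, 15] hi=[30, 38, 39] -> (len(lo)=3, len(hi)=3, max(lo)=15)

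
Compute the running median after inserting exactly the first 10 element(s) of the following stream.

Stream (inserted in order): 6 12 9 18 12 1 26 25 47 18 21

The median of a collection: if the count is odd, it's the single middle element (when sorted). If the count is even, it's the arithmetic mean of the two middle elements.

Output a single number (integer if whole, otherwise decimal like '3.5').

Answer: 15

Derivation:
Step 1: insert 6 -> lo=[6] (size 1, max 6) hi=[] (size 0) -> median=6
Step 2: insert 12 -> lo=[6] (size 1, max 6) hi=[12] (size 1, min 12) -> median=9
Step 3: insert 9 -> lo=[6, 9] (size 2, max 9) hi=[12] (size 1, min 12) -> median=9
Step 4: insert 18 -> lo=[6, 9] (size 2, max 9) hi=[12, 18] (size 2, min 12) -> median=10.5
Step 5: insert 12 -> lo=[6, 9, 12] (size 3, max 12) hi=[12, 18] (size 2, min 12) -> median=12
Step 6: insert 1 -> lo=[1, 6, 9] (size 3, max 9) hi=[12, 12, 18] (size 3, min 12) -> median=10.5
Step 7: insert 26 -> lo=[1, 6, 9, 12] (size 4, max 12) hi=[12, 18, 26] (size 3, min 12) -> median=12
Step 8: insert 25 -> lo=[1, 6, 9, 12] (size 4, max 12) hi=[12, 18, 25, 26] (size 4, min 12) -> median=12
Step 9: insert 47 -> lo=[1, 6, 9, 12, 12] (size 5, max 12) hi=[18, 25, 26, 47] (size 4, min 18) -> median=12
Step 10: insert 18 -> lo=[1, 6, 9, 12, 12] (size 5, max 12) hi=[18, 18, 25, 26, 47] (size 5, min 18) -> median=15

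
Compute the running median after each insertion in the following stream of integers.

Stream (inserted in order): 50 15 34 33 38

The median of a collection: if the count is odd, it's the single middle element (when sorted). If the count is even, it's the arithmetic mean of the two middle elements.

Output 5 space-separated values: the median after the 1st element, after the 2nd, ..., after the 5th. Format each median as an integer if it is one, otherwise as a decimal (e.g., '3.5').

Answer: 50 32.5 34 33.5 34

Derivation:
Step 1: insert 50 -> lo=[50] (size 1, max 50) hi=[] (size 0) -> median=50
Step 2: insert 15 -> lo=[15] (size 1, max 15) hi=[50] (size 1, min 50) -> median=32.5
Step 3: insert 34 -> lo=[15, 34] (size 2, max 34) hi=[50] (size 1, min 50) -> median=34
Step 4: insert 33 -> lo=[15, 33] (size 2, max 33) hi=[34, 50] (size 2, min 34) -> median=33.5
Step 5: insert 38 -> lo=[15, 33, 34] (size 3, max 34) hi=[38, 50] (size 2, min 38) -> median=34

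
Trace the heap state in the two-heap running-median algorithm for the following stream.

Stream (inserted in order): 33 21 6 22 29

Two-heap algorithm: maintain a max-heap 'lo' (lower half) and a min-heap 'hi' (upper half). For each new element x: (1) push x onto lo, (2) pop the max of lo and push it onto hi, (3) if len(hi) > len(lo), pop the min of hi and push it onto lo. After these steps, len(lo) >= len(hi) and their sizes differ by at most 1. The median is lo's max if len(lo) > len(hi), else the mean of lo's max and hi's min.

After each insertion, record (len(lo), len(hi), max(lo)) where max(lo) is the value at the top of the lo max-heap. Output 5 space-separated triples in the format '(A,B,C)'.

Step 1: insert 33 -> lo=[33] hi=[] -> (len(lo)=1, len(hi)=0, max(lo)=33)
Step 2: insert 21 -> lo=[21] hi=[33] -> (len(lo)=1, len(hi)=1, max(lo)=21)
Step 3: insert 6 -> lo=[6, 21] hi=[33] -> (len(lo)=2, len(hi)=1, max(lo)=21)
Step 4: insert 22 -> lo=[6, 21] hi=[22, 33] -> (len(lo)=2, len(hi)=2, max(lo)=21)
Step 5: insert 29 -> lo=[6, 21, 22] hi=[29, 33] -> (len(lo)=3, len(hi)=2, max(lo)=22)

Answer: (1,0,33) (1,1,21) (2,1,21) (2,2,21) (3,2,22)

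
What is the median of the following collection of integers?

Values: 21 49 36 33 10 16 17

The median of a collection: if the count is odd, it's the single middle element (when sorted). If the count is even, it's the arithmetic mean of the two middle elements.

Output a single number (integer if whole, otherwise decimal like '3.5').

Step 1: insert 21 -> lo=[21] (size 1, max 21) hi=[] (size 0) -> median=21
Step 2: insert 49 -> lo=[21] (size 1, max 21) hi=[49] (size 1, min 49) -> median=35
Step 3: insert 36 -> lo=[21, 36] (size 2, max 36) hi=[49] (size 1, min 49) -> median=36
Step 4: insert 33 -> lo=[21, 33] (size 2, max 33) hi=[36, 49] (size 2, min 36) -> median=34.5
Step 5: insert 10 -> lo=[10, 21, 33] (size 3, max 33) hi=[36, 49] (size 2, min 36) -> median=33
Step 6: insert 16 -> lo=[10, 16, 21] (size 3, max 21) hi=[33, 36, 49] (size 3, min 33) -> median=27
Step 7: insert 17 -> lo=[10, 16, 17, 21] (size 4, max 21) hi=[33, 36, 49] (size 3, min 33) -> median=21

Answer: 21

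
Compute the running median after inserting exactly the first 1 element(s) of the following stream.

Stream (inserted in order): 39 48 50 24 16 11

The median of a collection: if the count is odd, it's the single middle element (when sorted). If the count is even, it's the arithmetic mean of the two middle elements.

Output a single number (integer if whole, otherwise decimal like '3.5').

Step 1: insert 39 -> lo=[39] (size 1, max 39) hi=[] (size 0) -> median=39

Answer: 39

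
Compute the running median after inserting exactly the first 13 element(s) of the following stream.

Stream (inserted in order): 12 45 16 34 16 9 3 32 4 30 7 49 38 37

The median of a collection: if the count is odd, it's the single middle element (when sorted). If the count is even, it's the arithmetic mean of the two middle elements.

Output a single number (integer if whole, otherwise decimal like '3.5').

Step 1: insert 12 -> lo=[12] (size 1, max 12) hi=[] (size 0) -> median=12
Step 2: insert 45 -> lo=[12] (size 1, max 12) hi=[45] (size 1, min 45) -> median=28.5
Step 3: insert 16 -> lo=[12, 16] (size 2, max 16) hi=[45] (size 1, min 45) -> median=16
Step 4: insert 34 -> lo=[12, 16] (size 2, max 16) hi=[34, 45] (size 2, min 34) -> median=25
Step 5: insert 16 -> lo=[12, 16, 16] (size 3, max 16) hi=[34, 45] (size 2, min 34) -> median=16
Step 6: insert 9 -> lo=[9, 12, 16] (size 3, max 16) hi=[16, 34, 45] (size 3, min 16) -> median=16
Step 7: insert 3 -> lo=[3, 9, 12, 16] (size 4, max 16) hi=[16, 34, 45] (size 3, min 16) -> median=16
Step 8: insert 32 -> lo=[3, 9, 12, 16] (size 4, max 16) hi=[16, 32, 34, 45] (size 4, min 16) -> median=16
Step 9: insert 4 -> lo=[3, 4, 9, 12, 16] (size 5, max 16) hi=[16, 32, 34, 45] (size 4, min 16) -> median=16
Step 10: insert 30 -> lo=[3, 4, 9, 12, 16] (size 5, max 16) hi=[16, 30, 32, 34, 45] (size 5, min 16) -> median=16
Step 11: insert 7 -> lo=[3, 4, 7, 9, 12, 16] (size 6, max 16) hi=[16, 30, 32, 34, 45] (size 5, min 16) -> median=16
Step 12: insert 49 -> lo=[3, 4, 7, 9, 12, 16] (size 6, max 16) hi=[16, 30, 32, 34, 45, 49] (size 6, min 16) -> median=16
Step 13: insert 38 -> lo=[3, 4, 7, 9, 12, 16, 16] (size 7, max 16) hi=[30, 32, 34, 38, 45, 49] (size 6, min 30) -> median=16

Answer: 16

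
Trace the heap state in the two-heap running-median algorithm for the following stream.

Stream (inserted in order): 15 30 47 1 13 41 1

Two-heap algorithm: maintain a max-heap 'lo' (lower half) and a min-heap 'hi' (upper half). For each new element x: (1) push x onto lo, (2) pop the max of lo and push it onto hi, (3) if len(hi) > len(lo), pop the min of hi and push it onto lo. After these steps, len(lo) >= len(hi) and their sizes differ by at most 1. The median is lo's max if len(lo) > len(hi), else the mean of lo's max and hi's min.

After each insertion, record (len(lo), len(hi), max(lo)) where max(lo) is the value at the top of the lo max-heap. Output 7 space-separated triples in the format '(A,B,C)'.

Step 1: insert 15 -> lo=[15] hi=[] -> (len(lo)=1, len(hi)=0, max(lo)=15)
Step 2: insert 30 -> lo=[15] hi=[30] -> (len(lo)=1, len(hi)=1, max(lo)=15)
Step 3: insert 47 -> lo=[15, 30] hi=[47] -> (len(lo)=2, len(hi)=1, max(lo)=30)
Step 4: insert 1 -> lo=[1, 15] hi=[30, 47] -> (len(lo)=2, len(hi)=2, max(lo)=15)
Step 5: insert 13 -> lo=[1, 13, 15] hi=[30, 47] -> (len(lo)=3, len(hi)=2, max(lo)=15)
Step 6: insert 41 -> lo=[1, 13, 15] hi=[30, 41, 47] -> (len(lo)=3, len(hi)=3, max(lo)=15)
Step 7: insert 1 -> lo=[1, 1, 13, 15] hi=[30, 41, 47] -> (len(lo)=4, len(hi)=3, max(lo)=15)

Answer: (1,0,15) (1,1,15) (2,1,30) (2,2,15) (3,2,15) (3,3,15) (4,3,15)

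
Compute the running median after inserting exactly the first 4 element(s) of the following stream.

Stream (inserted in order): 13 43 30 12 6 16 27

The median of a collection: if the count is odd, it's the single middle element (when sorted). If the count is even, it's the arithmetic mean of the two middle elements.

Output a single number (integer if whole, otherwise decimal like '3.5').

Answer: 21.5

Derivation:
Step 1: insert 13 -> lo=[13] (size 1, max 13) hi=[] (size 0) -> median=13
Step 2: insert 43 -> lo=[13] (size 1, max 13) hi=[43] (size 1, min 43) -> median=28
Step 3: insert 30 -> lo=[13, 30] (size 2, max 30) hi=[43] (size 1, min 43) -> median=30
Step 4: insert 12 -> lo=[12, 13] (size 2, max 13) hi=[30, 43] (size 2, min 30) -> median=21.5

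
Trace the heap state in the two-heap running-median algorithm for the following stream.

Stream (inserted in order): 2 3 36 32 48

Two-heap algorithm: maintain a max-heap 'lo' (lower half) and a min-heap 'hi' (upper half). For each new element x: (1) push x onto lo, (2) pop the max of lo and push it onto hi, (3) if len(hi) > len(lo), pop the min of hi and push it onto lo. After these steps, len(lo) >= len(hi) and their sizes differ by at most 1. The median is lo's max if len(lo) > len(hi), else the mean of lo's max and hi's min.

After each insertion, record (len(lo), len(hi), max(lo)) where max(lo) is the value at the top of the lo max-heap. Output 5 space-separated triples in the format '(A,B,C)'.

Step 1: insert 2 -> lo=[2] hi=[] -> (len(lo)=1, len(hi)=0, max(lo)=2)
Step 2: insert 3 -> lo=[2] hi=[3] -> (len(lo)=1, len(hi)=1, max(lo)=2)
Step 3: insert 36 -> lo=[2, 3] hi=[36] -> (len(lo)=2, len(hi)=1, max(lo)=3)
Step 4: insert 32 -> lo=[2, 3] hi=[32, 36] -> (len(lo)=2, len(hi)=2, max(lo)=3)
Step 5: insert 48 -> lo=[2, 3, 32] hi=[36, 48] -> (len(lo)=3, len(hi)=2, max(lo)=32)

Answer: (1,0,2) (1,1,2) (2,1,3) (2,2,3) (3,2,32)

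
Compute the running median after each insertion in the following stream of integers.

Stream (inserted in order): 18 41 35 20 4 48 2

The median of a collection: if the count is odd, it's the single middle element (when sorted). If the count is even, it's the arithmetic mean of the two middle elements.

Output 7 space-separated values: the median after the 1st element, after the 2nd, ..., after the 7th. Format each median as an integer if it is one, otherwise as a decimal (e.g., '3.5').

Answer: 18 29.5 35 27.5 20 27.5 20

Derivation:
Step 1: insert 18 -> lo=[18] (size 1, max 18) hi=[] (size 0) -> median=18
Step 2: insert 41 -> lo=[18] (size 1, max 18) hi=[41] (size 1, min 41) -> median=29.5
Step 3: insert 35 -> lo=[18, 35] (size 2, max 35) hi=[41] (size 1, min 41) -> median=35
Step 4: insert 20 -> lo=[18, 20] (size 2, max 20) hi=[35, 41] (size 2, min 35) -> median=27.5
Step 5: insert 4 -> lo=[4, 18, 20] (size 3, max 20) hi=[35, 41] (size 2, min 35) -> median=20
Step 6: insert 48 -> lo=[4, 18, 20] (size 3, max 20) hi=[35, 41, 48] (size 3, min 35) -> median=27.5
Step 7: insert 2 -> lo=[2, 4, 18, 20] (size 4, max 20) hi=[35, 41, 48] (size 3, min 35) -> median=20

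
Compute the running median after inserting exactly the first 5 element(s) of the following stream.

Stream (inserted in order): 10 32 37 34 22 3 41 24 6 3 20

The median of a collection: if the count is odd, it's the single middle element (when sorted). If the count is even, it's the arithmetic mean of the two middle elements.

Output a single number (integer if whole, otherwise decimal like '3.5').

Answer: 32

Derivation:
Step 1: insert 10 -> lo=[10] (size 1, max 10) hi=[] (size 0) -> median=10
Step 2: insert 32 -> lo=[10] (size 1, max 10) hi=[32] (size 1, min 32) -> median=21
Step 3: insert 37 -> lo=[10, 32] (size 2, max 32) hi=[37] (size 1, min 37) -> median=32
Step 4: insert 34 -> lo=[10, 32] (size 2, max 32) hi=[34, 37] (size 2, min 34) -> median=33
Step 5: insert 22 -> lo=[10, 22, 32] (size 3, max 32) hi=[34, 37] (size 2, min 34) -> median=32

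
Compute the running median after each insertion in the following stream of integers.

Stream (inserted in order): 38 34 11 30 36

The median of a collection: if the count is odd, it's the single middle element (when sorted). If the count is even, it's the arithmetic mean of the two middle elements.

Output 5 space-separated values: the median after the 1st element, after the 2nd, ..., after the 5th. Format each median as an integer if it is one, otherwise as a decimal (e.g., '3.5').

Answer: 38 36 34 32 34

Derivation:
Step 1: insert 38 -> lo=[38] (size 1, max 38) hi=[] (size 0) -> median=38
Step 2: insert 34 -> lo=[34] (size 1, max 34) hi=[38] (size 1, min 38) -> median=36
Step 3: insert 11 -> lo=[11, 34] (size 2, max 34) hi=[38] (size 1, min 38) -> median=34
Step 4: insert 30 -> lo=[11, 30] (size 2, max 30) hi=[34, 38] (size 2, min 34) -> median=32
Step 5: insert 36 -> lo=[11, 30, 34] (size 3, max 34) hi=[36, 38] (size 2, min 36) -> median=34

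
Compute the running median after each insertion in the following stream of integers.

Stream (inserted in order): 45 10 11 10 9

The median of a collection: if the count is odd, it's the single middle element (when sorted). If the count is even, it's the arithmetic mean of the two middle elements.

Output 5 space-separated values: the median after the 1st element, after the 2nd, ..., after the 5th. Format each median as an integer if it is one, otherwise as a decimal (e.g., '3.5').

Step 1: insert 45 -> lo=[45] (size 1, max 45) hi=[] (size 0) -> median=45
Step 2: insert 10 -> lo=[10] (size 1, max 10) hi=[45] (size 1, min 45) -> median=27.5
Step 3: insert 11 -> lo=[10, 11] (size 2, max 11) hi=[45] (size 1, min 45) -> median=11
Step 4: insert 10 -> lo=[10, 10] (size 2, max 10) hi=[11, 45] (size 2, min 11) -> median=10.5
Step 5: insert 9 -> lo=[9, 10, 10] (size 3, max 10) hi=[11, 45] (size 2, min 11) -> median=10

Answer: 45 27.5 11 10.5 10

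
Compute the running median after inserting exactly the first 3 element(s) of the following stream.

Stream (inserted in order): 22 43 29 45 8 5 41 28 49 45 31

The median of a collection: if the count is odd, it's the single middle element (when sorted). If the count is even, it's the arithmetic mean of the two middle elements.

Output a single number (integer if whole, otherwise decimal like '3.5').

Step 1: insert 22 -> lo=[22] (size 1, max 22) hi=[] (size 0) -> median=22
Step 2: insert 43 -> lo=[22] (size 1, max 22) hi=[43] (size 1, min 43) -> median=32.5
Step 3: insert 29 -> lo=[22, 29] (size 2, max 29) hi=[43] (size 1, min 43) -> median=29

Answer: 29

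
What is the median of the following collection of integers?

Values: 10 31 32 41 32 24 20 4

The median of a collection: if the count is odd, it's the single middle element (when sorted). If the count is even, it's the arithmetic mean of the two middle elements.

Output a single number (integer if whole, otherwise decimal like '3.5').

Step 1: insert 10 -> lo=[10] (size 1, max 10) hi=[] (size 0) -> median=10
Step 2: insert 31 -> lo=[10] (size 1, max 10) hi=[31] (size 1, min 31) -> median=20.5
Step 3: insert 32 -> lo=[10, 31] (size 2, max 31) hi=[32] (size 1, min 32) -> median=31
Step 4: insert 41 -> lo=[10, 31] (size 2, max 31) hi=[32, 41] (size 2, min 32) -> median=31.5
Step 5: insert 32 -> lo=[10, 31, 32] (size 3, max 32) hi=[32, 41] (size 2, min 32) -> median=32
Step 6: insert 24 -> lo=[10, 24, 31] (size 3, max 31) hi=[32, 32, 41] (size 3, min 32) -> median=31.5
Step 7: insert 20 -> lo=[10, 20, 24, 31] (size 4, max 31) hi=[32, 32, 41] (size 3, min 32) -> median=31
Step 8: insert 4 -> lo=[4, 10, 20, 24] (size 4, max 24) hi=[31, 32, 32, 41] (size 4, min 31) -> median=27.5

Answer: 27.5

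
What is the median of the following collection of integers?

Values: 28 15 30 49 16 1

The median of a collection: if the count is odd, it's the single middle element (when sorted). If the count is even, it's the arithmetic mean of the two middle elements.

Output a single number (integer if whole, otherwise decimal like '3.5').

Answer: 22

Derivation:
Step 1: insert 28 -> lo=[28] (size 1, max 28) hi=[] (size 0) -> median=28
Step 2: insert 15 -> lo=[15] (size 1, max 15) hi=[28] (size 1, min 28) -> median=21.5
Step 3: insert 30 -> lo=[15, 28] (size 2, max 28) hi=[30] (size 1, min 30) -> median=28
Step 4: insert 49 -> lo=[15, 28] (size 2, max 28) hi=[30, 49] (size 2, min 30) -> median=29
Step 5: insert 16 -> lo=[15, 16, 28] (size 3, max 28) hi=[30, 49] (size 2, min 30) -> median=28
Step 6: insert 1 -> lo=[1, 15, 16] (size 3, max 16) hi=[28, 30, 49] (size 3, min 28) -> median=22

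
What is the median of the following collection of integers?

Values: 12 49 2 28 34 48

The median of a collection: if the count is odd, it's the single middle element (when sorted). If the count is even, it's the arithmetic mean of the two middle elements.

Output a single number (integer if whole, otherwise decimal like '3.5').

Step 1: insert 12 -> lo=[12] (size 1, max 12) hi=[] (size 0) -> median=12
Step 2: insert 49 -> lo=[12] (size 1, max 12) hi=[49] (size 1, min 49) -> median=30.5
Step 3: insert 2 -> lo=[2, 12] (size 2, max 12) hi=[49] (size 1, min 49) -> median=12
Step 4: insert 28 -> lo=[2, 12] (size 2, max 12) hi=[28, 49] (size 2, min 28) -> median=20
Step 5: insert 34 -> lo=[2, 12, 28] (size 3, max 28) hi=[34, 49] (size 2, min 34) -> median=28
Step 6: insert 48 -> lo=[2, 12, 28] (size 3, max 28) hi=[34, 48, 49] (size 3, min 34) -> median=31

Answer: 31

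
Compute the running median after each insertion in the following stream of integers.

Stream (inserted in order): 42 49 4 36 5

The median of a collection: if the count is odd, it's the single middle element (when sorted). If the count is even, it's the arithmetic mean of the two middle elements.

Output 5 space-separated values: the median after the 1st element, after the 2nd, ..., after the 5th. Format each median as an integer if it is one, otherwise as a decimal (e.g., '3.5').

Answer: 42 45.5 42 39 36

Derivation:
Step 1: insert 42 -> lo=[42] (size 1, max 42) hi=[] (size 0) -> median=42
Step 2: insert 49 -> lo=[42] (size 1, max 42) hi=[49] (size 1, min 49) -> median=45.5
Step 3: insert 4 -> lo=[4, 42] (size 2, max 42) hi=[49] (size 1, min 49) -> median=42
Step 4: insert 36 -> lo=[4, 36] (size 2, max 36) hi=[42, 49] (size 2, min 42) -> median=39
Step 5: insert 5 -> lo=[4, 5, 36] (size 3, max 36) hi=[42, 49] (size 2, min 42) -> median=36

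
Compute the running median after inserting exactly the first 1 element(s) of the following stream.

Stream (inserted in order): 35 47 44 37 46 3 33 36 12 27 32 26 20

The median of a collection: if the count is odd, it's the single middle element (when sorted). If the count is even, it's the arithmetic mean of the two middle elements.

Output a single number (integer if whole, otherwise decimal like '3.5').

Answer: 35

Derivation:
Step 1: insert 35 -> lo=[35] (size 1, max 35) hi=[] (size 0) -> median=35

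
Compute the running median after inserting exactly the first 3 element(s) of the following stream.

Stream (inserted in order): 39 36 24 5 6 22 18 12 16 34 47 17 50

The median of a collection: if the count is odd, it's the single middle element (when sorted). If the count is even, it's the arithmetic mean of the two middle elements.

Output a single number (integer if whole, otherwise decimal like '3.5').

Step 1: insert 39 -> lo=[39] (size 1, max 39) hi=[] (size 0) -> median=39
Step 2: insert 36 -> lo=[36] (size 1, max 36) hi=[39] (size 1, min 39) -> median=37.5
Step 3: insert 24 -> lo=[24, 36] (size 2, max 36) hi=[39] (size 1, min 39) -> median=36

Answer: 36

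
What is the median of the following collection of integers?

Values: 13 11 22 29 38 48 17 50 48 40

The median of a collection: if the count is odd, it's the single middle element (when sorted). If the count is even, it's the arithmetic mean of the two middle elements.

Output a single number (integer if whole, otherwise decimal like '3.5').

Answer: 33.5

Derivation:
Step 1: insert 13 -> lo=[13] (size 1, max 13) hi=[] (size 0) -> median=13
Step 2: insert 11 -> lo=[11] (size 1, max 11) hi=[13] (size 1, min 13) -> median=12
Step 3: insert 22 -> lo=[11, 13] (size 2, max 13) hi=[22] (size 1, min 22) -> median=13
Step 4: insert 29 -> lo=[11, 13] (size 2, max 13) hi=[22, 29] (size 2, min 22) -> median=17.5
Step 5: insert 38 -> lo=[11, 13, 22] (size 3, max 22) hi=[29, 38] (size 2, min 29) -> median=22
Step 6: insert 48 -> lo=[11, 13, 22] (size 3, max 22) hi=[29, 38, 48] (size 3, min 29) -> median=25.5
Step 7: insert 17 -> lo=[11, 13, 17, 22] (size 4, max 22) hi=[29, 38, 48] (size 3, min 29) -> median=22
Step 8: insert 50 -> lo=[11, 13, 17, 22] (size 4, max 22) hi=[29, 38, 48, 50] (size 4, min 29) -> median=25.5
Step 9: insert 48 -> lo=[11, 13, 17, 22, 29] (size 5, max 29) hi=[38, 48, 48, 50] (size 4, min 38) -> median=29
Step 10: insert 40 -> lo=[11, 13, 17, 22, 29] (size 5, max 29) hi=[38, 40, 48, 48, 50] (size 5, min 38) -> median=33.5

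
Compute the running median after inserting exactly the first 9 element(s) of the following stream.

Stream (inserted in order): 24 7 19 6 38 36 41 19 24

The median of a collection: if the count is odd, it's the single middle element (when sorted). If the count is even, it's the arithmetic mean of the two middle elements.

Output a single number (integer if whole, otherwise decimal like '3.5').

Step 1: insert 24 -> lo=[24] (size 1, max 24) hi=[] (size 0) -> median=24
Step 2: insert 7 -> lo=[7] (size 1, max 7) hi=[24] (size 1, min 24) -> median=15.5
Step 3: insert 19 -> lo=[7, 19] (size 2, max 19) hi=[24] (size 1, min 24) -> median=19
Step 4: insert 6 -> lo=[6, 7] (size 2, max 7) hi=[19, 24] (size 2, min 19) -> median=13
Step 5: insert 38 -> lo=[6, 7, 19] (size 3, max 19) hi=[24, 38] (size 2, min 24) -> median=19
Step 6: insert 36 -> lo=[6, 7, 19] (size 3, max 19) hi=[24, 36, 38] (size 3, min 24) -> median=21.5
Step 7: insert 41 -> lo=[6, 7, 19, 24] (size 4, max 24) hi=[36, 38, 41] (size 3, min 36) -> median=24
Step 8: insert 19 -> lo=[6, 7, 19, 19] (size 4, max 19) hi=[24, 36, 38, 41] (size 4, min 24) -> median=21.5
Step 9: insert 24 -> lo=[6, 7, 19, 19, 24] (size 5, max 24) hi=[24, 36, 38, 41] (size 4, min 24) -> median=24

Answer: 24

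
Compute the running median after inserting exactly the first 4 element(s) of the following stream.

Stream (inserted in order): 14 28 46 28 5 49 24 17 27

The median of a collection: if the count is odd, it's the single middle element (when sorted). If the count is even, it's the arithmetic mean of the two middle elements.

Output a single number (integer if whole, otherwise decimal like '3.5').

Step 1: insert 14 -> lo=[14] (size 1, max 14) hi=[] (size 0) -> median=14
Step 2: insert 28 -> lo=[14] (size 1, max 14) hi=[28] (size 1, min 28) -> median=21
Step 3: insert 46 -> lo=[14, 28] (size 2, max 28) hi=[46] (size 1, min 46) -> median=28
Step 4: insert 28 -> lo=[14, 28] (size 2, max 28) hi=[28, 46] (size 2, min 28) -> median=28

Answer: 28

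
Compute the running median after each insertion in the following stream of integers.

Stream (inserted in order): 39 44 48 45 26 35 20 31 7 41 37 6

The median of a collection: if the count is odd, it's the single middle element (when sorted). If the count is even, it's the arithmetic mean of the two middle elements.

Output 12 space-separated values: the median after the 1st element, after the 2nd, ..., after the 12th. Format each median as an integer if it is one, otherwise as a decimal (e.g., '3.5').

Step 1: insert 39 -> lo=[39] (size 1, max 39) hi=[] (size 0) -> median=39
Step 2: insert 44 -> lo=[39] (size 1, max 39) hi=[44] (size 1, min 44) -> median=41.5
Step 3: insert 48 -> lo=[39, 44] (size 2, max 44) hi=[48] (size 1, min 48) -> median=44
Step 4: insert 45 -> lo=[39, 44] (size 2, max 44) hi=[45, 48] (size 2, min 45) -> median=44.5
Step 5: insert 26 -> lo=[26, 39, 44] (size 3, max 44) hi=[45, 48] (size 2, min 45) -> median=44
Step 6: insert 35 -> lo=[26, 35, 39] (size 3, max 39) hi=[44, 45, 48] (size 3, min 44) -> median=41.5
Step 7: insert 20 -> lo=[20, 26, 35, 39] (size 4, max 39) hi=[44, 45, 48] (size 3, min 44) -> median=39
Step 8: insert 31 -> lo=[20, 26, 31, 35] (size 4, max 35) hi=[39, 44, 45, 48] (size 4, min 39) -> median=37
Step 9: insert 7 -> lo=[7, 20, 26, 31, 35] (size 5, max 35) hi=[39, 44, 45, 48] (size 4, min 39) -> median=35
Step 10: insert 41 -> lo=[7, 20, 26, 31, 35] (size 5, max 35) hi=[39, 41, 44, 45, 48] (size 5, min 39) -> median=37
Step 11: insert 37 -> lo=[7, 20, 26, 31, 35, 37] (size 6, max 37) hi=[39, 41, 44, 45, 48] (size 5, min 39) -> median=37
Step 12: insert 6 -> lo=[6, 7, 20, 26, 31, 35] (size 6, max 35) hi=[37, 39, 41, 44, 45, 48] (size 6, min 37) -> median=36

Answer: 39 41.5 44 44.5 44 41.5 39 37 35 37 37 36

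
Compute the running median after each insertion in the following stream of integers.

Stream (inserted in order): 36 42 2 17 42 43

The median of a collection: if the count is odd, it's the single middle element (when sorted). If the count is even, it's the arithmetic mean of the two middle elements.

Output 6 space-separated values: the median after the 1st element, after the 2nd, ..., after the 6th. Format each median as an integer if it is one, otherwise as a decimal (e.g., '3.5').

Answer: 36 39 36 26.5 36 39

Derivation:
Step 1: insert 36 -> lo=[36] (size 1, max 36) hi=[] (size 0) -> median=36
Step 2: insert 42 -> lo=[36] (size 1, max 36) hi=[42] (size 1, min 42) -> median=39
Step 3: insert 2 -> lo=[2, 36] (size 2, max 36) hi=[42] (size 1, min 42) -> median=36
Step 4: insert 17 -> lo=[2, 17] (size 2, max 17) hi=[36, 42] (size 2, min 36) -> median=26.5
Step 5: insert 42 -> lo=[2, 17, 36] (size 3, max 36) hi=[42, 42] (size 2, min 42) -> median=36
Step 6: insert 43 -> lo=[2, 17, 36] (size 3, max 36) hi=[42, 42, 43] (size 3, min 42) -> median=39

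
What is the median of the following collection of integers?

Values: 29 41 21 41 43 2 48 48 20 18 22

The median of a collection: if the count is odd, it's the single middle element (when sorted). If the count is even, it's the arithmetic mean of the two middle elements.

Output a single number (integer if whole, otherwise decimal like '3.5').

Answer: 29

Derivation:
Step 1: insert 29 -> lo=[29] (size 1, max 29) hi=[] (size 0) -> median=29
Step 2: insert 41 -> lo=[29] (size 1, max 29) hi=[41] (size 1, min 41) -> median=35
Step 3: insert 21 -> lo=[21, 29] (size 2, max 29) hi=[41] (size 1, min 41) -> median=29
Step 4: insert 41 -> lo=[21, 29] (size 2, max 29) hi=[41, 41] (size 2, min 41) -> median=35
Step 5: insert 43 -> lo=[21, 29, 41] (size 3, max 41) hi=[41, 43] (size 2, min 41) -> median=41
Step 6: insert 2 -> lo=[2, 21, 29] (size 3, max 29) hi=[41, 41, 43] (size 3, min 41) -> median=35
Step 7: insert 48 -> lo=[2, 21, 29, 41] (size 4, max 41) hi=[41, 43, 48] (size 3, min 41) -> median=41
Step 8: insert 48 -> lo=[2, 21, 29, 41] (size 4, max 41) hi=[41, 43, 48, 48] (size 4, min 41) -> median=41
Step 9: insert 20 -> lo=[2, 20, 21, 29, 41] (size 5, max 41) hi=[41, 43, 48, 48] (size 4, min 41) -> median=41
Step 10: insert 18 -> lo=[2, 18, 20, 21, 29] (size 5, max 29) hi=[41, 41, 43, 48, 48] (size 5, min 41) -> median=35
Step 11: insert 22 -> lo=[2, 18, 20, 21, 22, 29] (size 6, max 29) hi=[41, 41, 43, 48, 48] (size 5, min 41) -> median=29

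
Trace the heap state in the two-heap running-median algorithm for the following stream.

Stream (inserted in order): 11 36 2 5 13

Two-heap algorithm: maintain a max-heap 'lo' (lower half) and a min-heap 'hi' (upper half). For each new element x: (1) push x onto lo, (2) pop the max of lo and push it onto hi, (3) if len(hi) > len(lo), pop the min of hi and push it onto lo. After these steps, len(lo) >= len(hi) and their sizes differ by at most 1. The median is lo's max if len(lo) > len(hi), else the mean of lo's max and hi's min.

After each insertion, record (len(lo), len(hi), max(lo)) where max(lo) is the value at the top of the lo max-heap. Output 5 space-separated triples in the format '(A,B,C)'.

Step 1: insert 11 -> lo=[11] hi=[] -> (len(lo)=1, len(hi)=0, max(lo)=11)
Step 2: insert 36 -> lo=[11] hi=[36] -> (len(lo)=1, len(hi)=1, max(lo)=11)
Step 3: insert 2 -> lo=[2, 11] hi=[36] -> (len(lo)=2, len(hi)=1, max(lo)=11)
Step 4: insert 5 -> lo=[2, 5] hi=[11, 36] -> (len(lo)=2, len(hi)=2, max(lo)=5)
Step 5: insert 13 -> lo=[2, 5, 11] hi=[13, 36] -> (len(lo)=3, len(hi)=2, max(lo)=11)

Answer: (1,0,11) (1,1,11) (2,1,11) (2,2,5) (3,2,11)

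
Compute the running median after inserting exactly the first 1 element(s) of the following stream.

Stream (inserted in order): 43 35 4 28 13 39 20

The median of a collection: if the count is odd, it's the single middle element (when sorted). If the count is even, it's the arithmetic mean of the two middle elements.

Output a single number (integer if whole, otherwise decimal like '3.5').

Step 1: insert 43 -> lo=[43] (size 1, max 43) hi=[] (size 0) -> median=43

Answer: 43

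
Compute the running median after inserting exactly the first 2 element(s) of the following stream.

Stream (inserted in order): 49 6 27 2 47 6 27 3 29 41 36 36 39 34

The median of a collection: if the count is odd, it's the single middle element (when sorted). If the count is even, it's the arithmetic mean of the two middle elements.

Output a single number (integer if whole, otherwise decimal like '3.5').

Step 1: insert 49 -> lo=[49] (size 1, max 49) hi=[] (size 0) -> median=49
Step 2: insert 6 -> lo=[6] (size 1, max 6) hi=[49] (size 1, min 49) -> median=27.5

Answer: 27.5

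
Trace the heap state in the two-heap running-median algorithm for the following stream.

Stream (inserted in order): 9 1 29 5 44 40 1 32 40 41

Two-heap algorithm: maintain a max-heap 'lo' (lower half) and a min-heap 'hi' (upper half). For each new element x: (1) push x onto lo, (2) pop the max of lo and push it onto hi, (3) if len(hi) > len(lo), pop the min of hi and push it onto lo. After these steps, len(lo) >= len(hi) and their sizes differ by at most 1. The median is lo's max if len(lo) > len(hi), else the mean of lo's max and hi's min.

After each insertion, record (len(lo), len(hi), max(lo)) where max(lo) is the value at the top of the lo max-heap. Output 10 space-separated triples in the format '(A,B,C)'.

Step 1: insert 9 -> lo=[9] hi=[] -> (len(lo)=1, len(hi)=0, max(lo)=9)
Step 2: insert 1 -> lo=[1] hi=[9] -> (len(lo)=1, len(hi)=1, max(lo)=1)
Step 3: insert 29 -> lo=[1, 9] hi=[29] -> (len(lo)=2, len(hi)=1, max(lo)=9)
Step 4: insert 5 -> lo=[1, 5] hi=[9, 29] -> (len(lo)=2, len(hi)=2, max(lo)=5)
Step 5: insert 44 -> lo=[1, 5, 9] hi=[29, 44] -> (len(lo)=3, len(hi)=2, max(lo)=9)
Step 6: insert 40 -> lo=[1, 5, 9] hi=[29, 40, 44] -> (len(lo)=3, len(hi)=3, max(lo)=9)
Step 7: insert 1 -> lo=[1, 1, 5, 9] hi=[29, 40, 44] -> (len(lo)=4, len(hi)=3, max(lo)=9)
Step 8: insert 32 -> lo=[1, 1, 5, 9] hi=[29, 32, 40, 44] -> (len(lo)=4, len(hi)=4, max(lo)=9)
Step 9: insert 40 -> lo=[1, 1, 5, 9, 29] hi=[32, 40, 40, 44] -> (len(lo)=5, len(hi)=4, max(lo)=29)
Step 10: insert 41 -> lo=[1, 1, 5, 9, 29] hi=[32, 40, 40, 41, 44] -> (len(lo)=5, len(hi)=5, max(lo)=29)

Answer: (1,0,9) (1,1,1) (2,1,9) (2,2,5) (3,2,9) (3,3,9) (4,3,9) (4,4,9) (5,4,29) (5,5,29)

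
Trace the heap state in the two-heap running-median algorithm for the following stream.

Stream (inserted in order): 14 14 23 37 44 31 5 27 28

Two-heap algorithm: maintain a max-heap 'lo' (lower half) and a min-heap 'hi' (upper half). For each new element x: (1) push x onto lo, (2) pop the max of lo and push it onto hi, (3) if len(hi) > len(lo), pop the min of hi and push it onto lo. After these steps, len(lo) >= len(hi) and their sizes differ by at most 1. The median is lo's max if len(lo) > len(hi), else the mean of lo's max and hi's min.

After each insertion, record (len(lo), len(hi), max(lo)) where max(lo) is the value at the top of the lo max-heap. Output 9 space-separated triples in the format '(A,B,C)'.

Answer: (1,0,14) (1,1,14) (2,1,14) (2,2,14) (3,2,23) (3,3,23) (4,3,23) (4,4,23) (5,4,27)

Derivation:
Step 1: insert 14 -> lo=[14] hi=[] -> (len(lo)=1, len(hi)=0, max(lo)=14)
Step 2: insert 14 -> lo=[14] hi=[14] -> (len(lo)=1, len(hi)=1, max(lo)=14)
Step 3: insert 23 -> lo=[14, 14] hi=[23] -> (len(lo)=2, len(hi)=1, max(lo)=14)
Step 4: insert 37 -> lo=[14, 14] hi=[23, 37] -> (len(lo)=2, len(hi)=2, max(lo)=14)
Step 5: insert 44 -> lo=[14, 14, 23] hi=[37, 44] -> (len(lo)=3, len(hi)=2, max(lo)=23)
Step 6: insert 31 -> lo=[14, 14, 23] hi=[31, 37, 44] -> (len(lo)=3, len(hi)=3, max(lo)=23)
Step 7: insert 5 -> lo=[5, 14, 14, 23] hi=[31, 37, 44] -> (len(lo)=4, len(hi)=3, max(lo)=23)
Step 8: insert 27 -> lo=[5, 14, 14, 23] hi=[27, 31, 37, 44] -> (len(lo)=4, len(hi)=4, max(lo)=23)
Step 9: insert 28 -> lo=[5, 14, 14, 23, 27] hi=[28, 31, 37, 44] -> (len(lo)=5, len(hi)=4, max(lo)=27)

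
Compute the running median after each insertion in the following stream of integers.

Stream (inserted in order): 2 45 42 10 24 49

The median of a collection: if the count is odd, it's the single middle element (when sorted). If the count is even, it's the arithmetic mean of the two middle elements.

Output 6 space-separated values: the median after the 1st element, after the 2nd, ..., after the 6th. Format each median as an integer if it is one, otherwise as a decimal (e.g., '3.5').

Step 1: insert 2 -> lo=[2] (size 1, max 2) hi=[] (size 0) -> median=2
Step 2: insert 45 -> lo=[2] (size 1, max 2) hi=[45] (size 1, min 45) -> median=23.5
Step 3: insert 42 -> lo=[2, 42] (size 2, max 42) hi=[45] (size 1, min 45) -> median=42
Step 4: insert 10 -> lo=[2, 10] (size 2, max 10) hi=[42, 45] (size 2, min 42) -> median=26
Step 5: insert 24 -> lo=[2, 10, 24] (size 3, max 24) hi=[42, 45] (size 2, min 42) -> median=24
Step 6: insert 49 -> lo=[2, 10, 24] (size 3, max 24) hi=[42, 45, 49] (size 3, min 42) -> median=33

Answer: 2 23.5 42 26 24 33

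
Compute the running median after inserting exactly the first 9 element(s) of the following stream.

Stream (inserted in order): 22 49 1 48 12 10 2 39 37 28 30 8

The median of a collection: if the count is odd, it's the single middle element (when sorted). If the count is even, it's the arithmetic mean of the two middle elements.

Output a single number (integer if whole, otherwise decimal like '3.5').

Answer: 22

Derivation:
Step 1: insert 22 -> lo=[22] (size 1, max 22) hi=[] (size 0) -> median=22
Step 2: insert 49 -> lo=[22] (size 1, max 22) hi=[49] (size 1, min 49) -> median=35.5
Step 3: insert 1 -> lo=[1, 22] (size 2, max 22) hi=[49] (size 1, min 49) -> median=22
Step 4: insert 48 -> lo=[1, 22] (size 2, max 22) hi=[48, 49] (size 2, min 48) -> median=35
Step 5: insert 12 -> lo=[1, 12, 22] (size 3, max 22) hi=[48, 49] (size 2, min 48) -> median=22
Step 6: insert 10 -> lo=[1, 10, 12] (size 3, max 12) hi=[22, 48, 49] (size 3, min 22) -> median=17
Step 7: insert 2 -> lo=[1, 2, 10, 12] (size 4, max 12) hi=[22, 48, 49] (size 3, min 22) -> median=12
Step 8: insert 39 -> lo=[1, 2, 10, 12] (size 4, max 12) hi=[22, 39, 48, 49] (size 4, min 22) -> median=17
Step 9: insert 37 -> lo=[1, 2, 10, 12, 22] (size 5, max 22) hi=[37, 39, 48, 49] (size 4, min 37) -> median=22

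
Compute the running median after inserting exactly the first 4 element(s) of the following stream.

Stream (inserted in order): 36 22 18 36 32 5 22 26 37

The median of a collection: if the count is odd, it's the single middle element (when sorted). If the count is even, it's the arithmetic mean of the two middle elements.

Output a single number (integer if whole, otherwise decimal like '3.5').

Answer: 29

Derivation:
Step 1: insert 36 -> lo=[36] (size 1, max 36) hi=[] (size 0) -> median=36
Step 2: insert 22 -> lo=[22] (size 1, max 22) hi=[36] (size 1, min 36) -> median=29
Step 3: insert 18 -> lo=[18, 22] (size 2, max 22) hi=[36] (size 1, min 36) -> median=22
Step 4: insert 36 -> lo=[18, 22] (size 2, max 22) hi=[36, 36] (size 2, min 36) -> median=29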